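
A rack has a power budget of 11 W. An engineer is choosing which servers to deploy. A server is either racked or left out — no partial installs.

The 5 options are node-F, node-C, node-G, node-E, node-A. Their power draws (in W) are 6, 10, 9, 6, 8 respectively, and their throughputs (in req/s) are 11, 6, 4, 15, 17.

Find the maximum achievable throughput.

17

Take node-A: power draw 8 ≤ 11, throughput 17.
No other feasible combination does better.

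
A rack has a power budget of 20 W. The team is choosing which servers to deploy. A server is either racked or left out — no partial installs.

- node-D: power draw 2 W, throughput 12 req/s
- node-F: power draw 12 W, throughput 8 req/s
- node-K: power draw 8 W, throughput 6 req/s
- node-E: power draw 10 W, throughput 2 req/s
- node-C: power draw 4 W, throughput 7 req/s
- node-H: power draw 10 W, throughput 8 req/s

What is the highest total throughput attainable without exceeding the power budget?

Allowing fractional choices, the relaxed optimum would be about 30.0, but servers are indivisible.
node-D + node-C + node-H: power draw 2 + 4 + 10 = 16 ≤ 20, throughput 12 + 7 + 8 = 27.
node-D + node-F + node-C: power draw 2 + 12 + 4 = 18 ≤ 20, throughput 12 + 8 + 7 = 27.
The maximum throughput is 27; one optimal choice is node-D, node-C, and node-H.

27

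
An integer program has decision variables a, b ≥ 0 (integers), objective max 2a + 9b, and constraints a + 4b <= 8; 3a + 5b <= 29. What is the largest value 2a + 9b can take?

18

(a,b)=(0,2): 1·0+4·2=8≤8, 3·0+5·2=10≤29, objective 18.
(a,b)=(1,1): 1·1+4·1=5≤8, 3·1+5·1=8≤29, objective 11.
Maximum is 18 at (a,b)=(0,2).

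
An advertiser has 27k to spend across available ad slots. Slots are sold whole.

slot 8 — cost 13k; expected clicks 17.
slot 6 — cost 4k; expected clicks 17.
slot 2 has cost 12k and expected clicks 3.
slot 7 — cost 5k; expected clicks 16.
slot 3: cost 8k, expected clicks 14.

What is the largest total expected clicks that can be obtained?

50

Allowing fractional choices, the relaxed optimum would be about 60.1, but ad slots are indivisible.
slot 6 + slot 7 + slot 3: cost 4 + 5 + 8 = 17 ≤ 27, expected clicks 17 + 16 + 14 = 47.
slot 8 + slot 6 + slot 3: cost 13 + 4 + 8 = 25 ≤ 27, expected clicks 17 + 17 + 14 = 48.
slot 8 + slot 6 + slot 7: cost 13 + 4 + 5 = 22 ≤ 27, expected clicks 17 + 17 + 16 = 50.
Best is slot 8, slot 6, and slot 7 with total expected clicks 50.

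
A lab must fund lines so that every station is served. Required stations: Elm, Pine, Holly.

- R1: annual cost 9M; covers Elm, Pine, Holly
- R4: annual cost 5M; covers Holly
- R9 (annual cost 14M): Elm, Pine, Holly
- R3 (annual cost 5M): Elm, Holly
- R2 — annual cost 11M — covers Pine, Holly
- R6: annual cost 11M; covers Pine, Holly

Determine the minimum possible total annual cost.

This is a weighted set-cover instance.
The greedy cost-per-new-station heuristic would pick R3 and R1 for 14, but a cheaper cover exists.
R1 alone covers Elm, Pine, Holly — every station.
Total annual cost: 9.
No cover costs less than 9.

9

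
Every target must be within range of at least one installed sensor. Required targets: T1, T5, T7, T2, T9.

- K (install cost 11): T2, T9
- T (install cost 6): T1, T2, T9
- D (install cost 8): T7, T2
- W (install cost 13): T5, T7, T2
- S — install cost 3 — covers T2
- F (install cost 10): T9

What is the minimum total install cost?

19

Choose T and W: together they cover T1, T5, T7, T2, T9 — every target.
Total install cost: 6 + 13 = 19.
No cover costs less than 19.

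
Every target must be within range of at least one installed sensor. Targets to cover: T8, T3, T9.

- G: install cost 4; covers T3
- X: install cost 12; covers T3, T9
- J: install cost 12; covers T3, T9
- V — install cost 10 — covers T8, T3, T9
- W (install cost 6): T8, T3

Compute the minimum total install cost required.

10

This is an integer covering problem.
V alone covers T8, T3, T9 — every target.
Total install cost: 10.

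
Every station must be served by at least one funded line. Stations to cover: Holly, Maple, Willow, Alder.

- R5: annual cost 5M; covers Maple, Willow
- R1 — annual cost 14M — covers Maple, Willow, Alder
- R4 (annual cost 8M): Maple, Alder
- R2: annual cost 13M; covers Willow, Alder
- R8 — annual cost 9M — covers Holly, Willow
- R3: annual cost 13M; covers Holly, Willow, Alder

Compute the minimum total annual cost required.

This is a weighted set-cover instance.
The greedy cost-per-new-station heuristic would pick R5 and R3 for 18, but a cheaper cover exists.
Choose R4 and R8: together they cover Holly, Maple, Willow, Alder — every station.
Total annual cost: 8 + 9 = 17.
No cover costs less than 17.

17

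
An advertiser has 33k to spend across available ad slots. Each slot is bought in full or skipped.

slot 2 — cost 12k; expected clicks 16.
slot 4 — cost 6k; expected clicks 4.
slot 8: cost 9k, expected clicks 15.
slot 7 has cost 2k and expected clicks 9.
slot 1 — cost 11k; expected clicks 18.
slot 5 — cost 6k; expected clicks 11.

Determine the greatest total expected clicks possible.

54

Take slot 2, slot 7, slot 1, and slot 5: cost 12 + 2 + 11 + 6 = 31 ≤ 33, expected clicks 16 + 9 + 18 + 11 = 54.
No other feasible combination does better.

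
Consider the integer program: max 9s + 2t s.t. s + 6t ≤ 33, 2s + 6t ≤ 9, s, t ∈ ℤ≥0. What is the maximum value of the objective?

36

(s,t)=(4,0): 1·4+6·0=4≤33, 2·4+6·0=8≤9, objective 36.
(s,t)=(3,0): 1·3+6·0=3≤33, 2·3+6·0=6≤9, objective 27.
The best lattice point is (4,0), giving 36.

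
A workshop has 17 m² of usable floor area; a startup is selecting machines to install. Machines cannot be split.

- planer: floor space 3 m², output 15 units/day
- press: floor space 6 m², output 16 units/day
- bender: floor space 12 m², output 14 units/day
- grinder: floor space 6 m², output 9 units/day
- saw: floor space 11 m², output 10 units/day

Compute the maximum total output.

Allowing fractional choices, the relaxed optimum would be about 42.3, but machines are indivisible.
planer + bender: floor space 3 + 12 = 15 ≤ 17, output 15 + 14 = 29.
planer + press: floor space 3 + 6 = 9 ≤ 17, output 15 + 16 = 31.
planer + press + grinder: floor space 3 + 6 + 6 = 15 ≤ 17, output 15 + 16 + 9 = 40.
Best is planer, press, and grinder with total output 40.

40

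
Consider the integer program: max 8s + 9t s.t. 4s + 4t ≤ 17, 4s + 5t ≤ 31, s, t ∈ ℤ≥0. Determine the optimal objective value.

36

(s,t)=(0,4) is feasible, giving 36.
(s,t)=(1,3) is feasible, giving 35.
(s,t)=(0,3) is feasible, giving 27.
No feasible integer point exceeds 36.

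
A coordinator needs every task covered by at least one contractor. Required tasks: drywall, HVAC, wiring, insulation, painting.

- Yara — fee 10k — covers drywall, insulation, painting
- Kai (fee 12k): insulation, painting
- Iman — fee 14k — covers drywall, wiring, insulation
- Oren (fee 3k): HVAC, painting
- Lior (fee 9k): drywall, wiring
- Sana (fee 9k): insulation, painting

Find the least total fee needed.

17

This is an integer covering problem.
The greedy cost-per-new-task heuristic would pick Oren, Lior, and Sana for 21, but a cheaper cover exists.
Choose Iman and Oren: together they cover drywall, HVAC, wiring, insulation, painting — every task.
Total fee: 14 + 3 = 17.
No cover costs less than 17.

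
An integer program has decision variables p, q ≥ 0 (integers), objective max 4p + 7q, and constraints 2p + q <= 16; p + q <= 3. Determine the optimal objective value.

(p,q)=(0,3): 2·0+1·3=3≤16, 1·0+1·3=3≤3, objective 21.
(p,q)=(1,2): 2·1+1·2=4≤16, 1·1+1·2=3≤3, objective 18.
(p,q)=(0,2): 2·0+1·2=2≤16, 1·0+1·2=2≤3, objective 14.
No feasible integer point exceeds 21.

21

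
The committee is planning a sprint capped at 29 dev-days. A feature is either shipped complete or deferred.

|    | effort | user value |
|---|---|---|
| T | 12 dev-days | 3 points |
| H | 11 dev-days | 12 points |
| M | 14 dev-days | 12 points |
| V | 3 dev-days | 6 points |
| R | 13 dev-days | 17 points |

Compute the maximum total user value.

35

This is an integer program with binary decision variables.
H + M + V: effort 11 + 14 + 3 = 28 ≤ 29, user value 12 + 12 + 6 = 30.
H + R: effort 11 + 13 = 24 ≤ 29, user value 12 + 17 = 29.
H + V + R: effort 11 + 3 + 13 = 27 ≤ 29, user value 12 + 6 + 17 = 35.
Best is H, V, and R with total user value 35.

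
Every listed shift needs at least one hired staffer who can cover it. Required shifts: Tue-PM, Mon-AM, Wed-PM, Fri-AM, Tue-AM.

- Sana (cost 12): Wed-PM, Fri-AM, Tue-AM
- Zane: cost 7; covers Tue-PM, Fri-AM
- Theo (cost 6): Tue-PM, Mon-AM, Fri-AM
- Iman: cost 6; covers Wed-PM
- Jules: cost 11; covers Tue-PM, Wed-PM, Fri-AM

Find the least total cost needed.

Choose Sana and Theo: together they cover Tue-PM, Mon-AM, Wed-PM, Fri-AM, Tue-AM — every shift.
Total cost: 12 + 6 = 18.
No cover costs less than 18.

18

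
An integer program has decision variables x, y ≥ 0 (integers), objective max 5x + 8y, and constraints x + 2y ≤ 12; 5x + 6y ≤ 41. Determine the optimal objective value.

50

(x,y)=(2,5) is feasible, giving 50.
(x,y)=(3,4) is feasible, giving 47.
(x,y)=(1,5) is feasible, giving 45.
(x,y)=(2,4) is feasible, giving 42.
No feasible integer point exceeds 50.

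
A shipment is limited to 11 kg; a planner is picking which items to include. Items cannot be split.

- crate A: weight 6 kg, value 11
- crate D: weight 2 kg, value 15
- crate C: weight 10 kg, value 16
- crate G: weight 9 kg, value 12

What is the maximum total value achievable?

27

crate A + crate D: weight 6 + 2 = 8 ≤ 11, value 11 + 15 = 26.
crate C: weight 10 ≤ 11, value 16.
crate D + crate G: weight 2 + 9 = 11 ≤ 11, value 15 + 12 = 27.
Best is crate D and crate G with total value 27.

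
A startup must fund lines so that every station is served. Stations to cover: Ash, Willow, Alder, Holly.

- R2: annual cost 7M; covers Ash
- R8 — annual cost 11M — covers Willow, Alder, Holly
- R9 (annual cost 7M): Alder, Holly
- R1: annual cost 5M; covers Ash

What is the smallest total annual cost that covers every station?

16

The greedy cost-per-new-station heuristic would pick R9, R1, and R8 for 23, but a cheaper cover exists.
Choose R8 and R1: together they cover Ash, Willow, Alder, Holly — every station.
Total annual cost: 11 + 5 = 16.
No cover costs less than 16.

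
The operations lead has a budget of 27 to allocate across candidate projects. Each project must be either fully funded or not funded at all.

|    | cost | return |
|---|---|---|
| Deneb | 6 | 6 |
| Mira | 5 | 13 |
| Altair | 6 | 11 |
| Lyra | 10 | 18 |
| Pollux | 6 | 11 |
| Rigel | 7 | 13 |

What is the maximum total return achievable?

Take Mira, Altair, Lyra, and Pollux: cost 5 + 6 + 10 + 6 = 27 ≤ 27, return 13 + 11 + 18 + 11 = 53.
No other feasible combination does better.

53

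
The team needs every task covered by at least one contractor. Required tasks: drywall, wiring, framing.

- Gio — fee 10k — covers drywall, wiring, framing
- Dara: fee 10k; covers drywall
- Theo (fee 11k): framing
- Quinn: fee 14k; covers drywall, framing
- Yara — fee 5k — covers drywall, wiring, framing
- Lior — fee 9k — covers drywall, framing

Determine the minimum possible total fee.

5

Yara alone covers drywall, wiring, framing — every task.
Total fee: 5.
No cover costs less than 5.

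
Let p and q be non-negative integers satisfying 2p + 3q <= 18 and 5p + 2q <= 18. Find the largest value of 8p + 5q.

(p,q)=(2,4): 2·2+3·4=16≤18, 5·2+2·4=18≤18, objective 36.
(p,q)=(1,5): 2·1+3·5=17≤18, 5·1+2·5=15≤18, objective 33.
(p,q)=(2,3): 2·2+3·3=13≤18, 5·2+2·3=16≤18, objective 31.
Maximum is 36 at (p,q)=(2,4).

36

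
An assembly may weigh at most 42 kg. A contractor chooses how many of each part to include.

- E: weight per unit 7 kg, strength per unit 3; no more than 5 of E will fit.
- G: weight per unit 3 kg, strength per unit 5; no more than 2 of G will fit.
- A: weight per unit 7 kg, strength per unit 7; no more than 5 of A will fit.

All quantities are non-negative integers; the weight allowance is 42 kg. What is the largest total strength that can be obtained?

45

This is a bounded integer knapsack.
G has the best ratio (5/3); taking only G gives at most 2×5 = 10 (stopped by the supply cap of 2).
Mixing does better — 2×G and 5×A: weight 41 ≤ 42, strength 2·5 + 5·7 = 45.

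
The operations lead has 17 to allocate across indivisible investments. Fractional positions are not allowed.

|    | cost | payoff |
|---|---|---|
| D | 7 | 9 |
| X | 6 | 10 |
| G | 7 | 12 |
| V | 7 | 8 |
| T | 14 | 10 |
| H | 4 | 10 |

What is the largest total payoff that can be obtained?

Take X, G, and H: cost 6 + 7 + 4 = 17 ≤ 17, payoff 10 + 12 + 10 = 32.
No other feasible combination does better.

32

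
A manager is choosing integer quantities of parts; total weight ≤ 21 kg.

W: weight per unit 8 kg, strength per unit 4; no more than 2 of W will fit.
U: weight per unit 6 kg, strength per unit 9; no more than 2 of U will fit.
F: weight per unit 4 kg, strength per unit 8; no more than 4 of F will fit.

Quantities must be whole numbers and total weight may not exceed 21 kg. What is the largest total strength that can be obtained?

34

2×U and 2×F: weight 20 ≤ 21, strength 2·9 + 2·8 = 34.
1×U and 3×F: weight 18 ≤ 21, strength 1·9 + 3·8 = 33.
Best is 34.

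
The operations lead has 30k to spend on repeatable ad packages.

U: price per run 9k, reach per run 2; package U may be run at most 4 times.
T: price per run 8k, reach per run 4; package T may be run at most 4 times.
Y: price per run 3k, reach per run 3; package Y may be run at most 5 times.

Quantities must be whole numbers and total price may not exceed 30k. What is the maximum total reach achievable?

1×T and 5×Y: price 23 ≤ 30, reach 1·4 + 5·3 = 19.
2×T and 4×Y: price 28 ≤ 30, reach 2·4 + 4·3 = 20.
Best is 20.

20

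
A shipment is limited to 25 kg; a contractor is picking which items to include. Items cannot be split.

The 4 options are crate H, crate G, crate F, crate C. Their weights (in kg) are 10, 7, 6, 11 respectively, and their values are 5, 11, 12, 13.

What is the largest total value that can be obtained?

Allowing fractional choices, the relaxed optimum would be about 36.5, but items are indivisible.
crate H + crate G + crate F: weight 10 + 7 + 6 = 23 ≤ 25, value 5 + 11 + 12 = 28.
crate G + crate F + crate C: weight 7 + 6 + 11 = 24 ≤ 25, value 11 + 12 + 13 = 36.
Best is crate G, crate F, and crate C with total value 36.

36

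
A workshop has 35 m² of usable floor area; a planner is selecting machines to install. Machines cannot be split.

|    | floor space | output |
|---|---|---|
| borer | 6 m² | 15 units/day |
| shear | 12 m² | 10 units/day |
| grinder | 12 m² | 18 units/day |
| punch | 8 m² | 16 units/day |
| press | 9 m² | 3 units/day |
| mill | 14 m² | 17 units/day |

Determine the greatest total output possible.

52

borer + grinder + punch + press: floor space 6 + 12 + 8 + 9 = 35 ≤ 35, output 15 + 18 + 16 + 3 = 52.
grinder + punch + mill: floor space 12 + 8 + 14 = 34 ≤ 35, output 18 + 16 + 17 = 51.
Best is borer, grinder, punch, and press with total output 52.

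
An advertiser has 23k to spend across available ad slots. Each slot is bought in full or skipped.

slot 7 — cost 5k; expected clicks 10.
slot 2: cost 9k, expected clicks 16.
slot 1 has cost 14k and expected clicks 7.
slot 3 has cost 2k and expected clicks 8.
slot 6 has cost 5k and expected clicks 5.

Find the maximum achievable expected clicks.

39

Allowing fractional choices, the relaxed optimum would be about 40.0, but ad slots are indivisible.
slot 7 + slot 2 + slot 6: cost 5 + 9 + 5 = 19 ≤ 23, expected clicks 10 + 16 + 5 = 31.
slot 7 + slot 2 + slot 3 + slot 6: cost 5 + 9 + 2 + 5 = 21 ≤ 23, expected clicks 10 + 16 + 8 + 5 = 39.
slot 7 + slot 2 + slot 3: cost 5 + 9 + 2 = 16 ≤ 23, expected clicks 10 + 16 + 8 = 34.
Best is slot 7, slot 2, slot 3, and slot 6 with total expected clicks 39.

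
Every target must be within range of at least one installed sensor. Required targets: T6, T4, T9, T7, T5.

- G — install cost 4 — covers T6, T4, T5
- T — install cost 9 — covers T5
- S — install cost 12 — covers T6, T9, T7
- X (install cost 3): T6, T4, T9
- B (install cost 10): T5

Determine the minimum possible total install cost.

16

The greedy cost-per-new-target heuristic would pick X, G, and S for 19, but a cheaper cover exists.
Choose G and S: together they cover T6, T4, T9, T7, T5 — every target.
Total install cost: 4 + 12 = 16.
No cover costs less than 16.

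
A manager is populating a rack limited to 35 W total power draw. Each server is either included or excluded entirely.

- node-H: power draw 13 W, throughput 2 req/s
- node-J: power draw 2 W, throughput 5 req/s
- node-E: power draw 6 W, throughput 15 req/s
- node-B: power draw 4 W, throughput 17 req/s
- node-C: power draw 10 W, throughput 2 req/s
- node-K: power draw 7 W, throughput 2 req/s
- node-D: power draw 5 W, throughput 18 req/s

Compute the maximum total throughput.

59

node-J + node-E + node-B + node-C + node-K + node-D: power draw 2 + 6 + 4 + 10 + 7 + 5 = 34 ≤ 35, throughput 5 + 15 + 17 + 2 + 2 + 18 = 59.
node-J + node-E + node-B + node-K + node-D: power draw 2 + 6 + 4 + 7 + 5 = 24 ≤ 35, throughput 5 + 15 + 17 + 2 + 18 = 57.
Best is node-J, node-E, node-B, node-C, node-K, and node-D with total throughput 59.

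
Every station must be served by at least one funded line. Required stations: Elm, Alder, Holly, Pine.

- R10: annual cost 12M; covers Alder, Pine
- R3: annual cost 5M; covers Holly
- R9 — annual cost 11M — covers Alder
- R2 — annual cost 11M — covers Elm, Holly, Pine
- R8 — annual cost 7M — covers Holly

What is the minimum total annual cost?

22

This is an integer covering problem.
Choose R9 and R2: together they cover Elm, Alder, Holly, Pine — every station.
Total annual cost: 11 + 11 = 22.
No cover costs less than 22.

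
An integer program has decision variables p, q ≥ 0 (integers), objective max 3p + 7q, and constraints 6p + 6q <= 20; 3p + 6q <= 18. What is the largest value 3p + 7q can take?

(p,q)=(0,3): 6·0+6·3=18≤20, 3·0+6·3=18≤18, objective 21.
(p,q)=(1,2): 6·1+6·2=18≤20, 3·1+6·2=15≤18, objective 17.
(p,q)=(0,2): 6·0+6·2=12≤20, 3·0+6·2=12≤18, objective 14.
Maximum is 21 at (p,q)=(0,3).

21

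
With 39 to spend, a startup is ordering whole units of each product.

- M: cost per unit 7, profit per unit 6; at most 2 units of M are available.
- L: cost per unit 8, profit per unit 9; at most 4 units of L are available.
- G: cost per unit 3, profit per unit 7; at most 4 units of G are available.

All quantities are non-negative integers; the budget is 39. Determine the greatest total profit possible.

55

G has the best ratio (7/3); taking only G gives at most 4×7 = 28 (stopped by the supply cap of 4).
Mixing does better — 3×L and 4×G: cost 36 ≤ 39, profit 3·9 + 4·7 = 55.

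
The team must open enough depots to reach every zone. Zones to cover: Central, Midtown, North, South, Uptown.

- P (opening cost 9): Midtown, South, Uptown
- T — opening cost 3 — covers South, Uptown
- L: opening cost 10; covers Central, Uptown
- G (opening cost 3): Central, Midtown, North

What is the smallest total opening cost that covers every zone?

6

Choose T and G: together they cover Central, Midtown, North, South, Uptown — every zone.
Total opening cost: 3 + 3 = 6.
No cover costs less than 6.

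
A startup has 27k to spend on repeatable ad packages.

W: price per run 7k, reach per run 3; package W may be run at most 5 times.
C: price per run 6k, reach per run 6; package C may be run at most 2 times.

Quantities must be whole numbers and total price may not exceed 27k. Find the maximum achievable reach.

18

This is a bounded integer knapsack.
2×W and 2×C: price 26 ≤ 27, reach 2·3 + 2·6 = 18.
1×W and 2×C: price 19 ≤ 27, reach 1·3 + 2·6 = 15.
Best is 18.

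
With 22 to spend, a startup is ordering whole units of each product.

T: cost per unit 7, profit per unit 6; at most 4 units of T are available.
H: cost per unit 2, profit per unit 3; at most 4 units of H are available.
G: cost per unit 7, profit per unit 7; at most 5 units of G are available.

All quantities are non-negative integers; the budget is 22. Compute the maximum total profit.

Take 4×H and 2×G: cost 22 ≤ 22, profit 4·3 + 2·7 = 26.
H has the best ratio (3/2) and is taken to its limit of 4; remaining capacity is filled optimally with the others.

26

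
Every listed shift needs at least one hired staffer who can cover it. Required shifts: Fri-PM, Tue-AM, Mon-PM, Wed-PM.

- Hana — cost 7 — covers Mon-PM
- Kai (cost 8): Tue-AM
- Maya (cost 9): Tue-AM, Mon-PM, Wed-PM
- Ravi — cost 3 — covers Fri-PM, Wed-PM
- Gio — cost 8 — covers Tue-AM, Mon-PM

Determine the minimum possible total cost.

11

Choose Ravi and Gio: together they cover Fri-PM, Tue-AM, Mon-PM, Wed-PM — every shift.
Total cost: 3 + 8 = 11.
No cover costs less than 11.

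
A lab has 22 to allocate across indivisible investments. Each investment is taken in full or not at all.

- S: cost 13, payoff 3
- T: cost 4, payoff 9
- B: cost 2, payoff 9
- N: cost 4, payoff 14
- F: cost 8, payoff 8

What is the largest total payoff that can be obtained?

This is a 0-1 knapsack instance.
Allowing fractional choices, the relaxed optimum would be about 40.9, but investments are indivisible.
B + N + F: cost 2 + 4 + 8 = 14 ≤ 22, payoff 9 + 14 + 8 = 31.
T + B + N: cost 4 + 2 + 4 = 10 ≤ 22, payoff 9 + 9 + 14 = 32.
T + B + N + F: cost 4 + 2 + 4 + 8 = 18 ≤ 22, payoff 9 + 9 + 14 + 8 = 40.
Best is T, B, N, and F with total payoff 40.

40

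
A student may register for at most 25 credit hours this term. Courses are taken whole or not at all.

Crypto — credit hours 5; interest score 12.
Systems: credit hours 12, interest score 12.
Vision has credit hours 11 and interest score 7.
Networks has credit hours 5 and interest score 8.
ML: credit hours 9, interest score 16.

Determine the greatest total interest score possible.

Treat it as a binary knapsack problem.
Allowing fractional choices, the relaxed optimum would be about 42.0, but courses are indivisible.
Crypto + Systems + Networks: credit hours 5 + 12 + 5 = 22 ≤ 25, interest score 12 + 12 + 8 = 32.
Crypto + Networks + ML: credit hours 5 + 5 + 9 = 19 ≤ 25, interest score 12 + 8 + 16 = 36.
Crypto + Vision + ML: credit hours 5 + 11 + 9 = 25 ≤ 25, interest score 12 + 7 + 16 = 35.
Best is Crypto, Networks, and ML with total interest score 36.

36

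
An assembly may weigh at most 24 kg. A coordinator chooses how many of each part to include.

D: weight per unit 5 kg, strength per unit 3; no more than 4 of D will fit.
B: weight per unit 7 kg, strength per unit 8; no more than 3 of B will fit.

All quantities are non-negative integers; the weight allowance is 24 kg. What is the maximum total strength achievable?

24

Take 3×B: weight 21 ≤ 24, strength 3·8 = 24.
B has the best ratio (8/7) and is taken to its limit of 3; remaining capacity is filled optimally with the others.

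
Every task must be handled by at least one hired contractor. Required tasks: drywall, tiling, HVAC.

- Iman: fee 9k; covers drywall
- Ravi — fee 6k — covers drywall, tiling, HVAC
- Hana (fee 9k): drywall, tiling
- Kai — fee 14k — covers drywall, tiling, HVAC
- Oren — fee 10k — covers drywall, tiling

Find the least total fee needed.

This is a weighted set-cover instance.
Ravi alone covers drywall, tiling, HVAC — every task.
Total fee: 6.
No cover costs less than 6.

6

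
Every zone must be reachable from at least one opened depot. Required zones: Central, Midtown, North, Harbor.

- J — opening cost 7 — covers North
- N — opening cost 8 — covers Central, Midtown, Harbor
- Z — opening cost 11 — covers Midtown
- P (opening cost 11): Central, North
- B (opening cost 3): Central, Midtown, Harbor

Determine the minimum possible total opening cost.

Choose J and B: together they cover Central, Midtown, North, Harbor — every zone.
Total opening cost: 7 + 3 = 10.
No cover costs less than 10.

10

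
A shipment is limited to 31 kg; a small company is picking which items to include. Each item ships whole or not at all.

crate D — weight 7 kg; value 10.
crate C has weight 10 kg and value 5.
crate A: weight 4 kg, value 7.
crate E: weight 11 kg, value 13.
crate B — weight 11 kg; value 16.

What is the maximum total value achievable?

39

Treat it as a binary knapsack problem.
Take crate D, crate E, and crate B: weight 7 + 11 + 11 = 29 ≤ 31, value 10 + 13 + 16 = 39.
No other feasible combination does better.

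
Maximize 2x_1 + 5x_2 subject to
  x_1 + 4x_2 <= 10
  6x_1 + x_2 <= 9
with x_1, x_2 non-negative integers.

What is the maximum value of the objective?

The continuous relaxation peaks at (1.13, 2.22) with value 13.35; rounding to a feasible lattice point costs some objective.
(x_1,x_2)=(1,2) is feasible, giving 12.
(x_1,x_2)=(0,2) is feasible, giving 10.
The best lattice point is (1,2), giving 12.

12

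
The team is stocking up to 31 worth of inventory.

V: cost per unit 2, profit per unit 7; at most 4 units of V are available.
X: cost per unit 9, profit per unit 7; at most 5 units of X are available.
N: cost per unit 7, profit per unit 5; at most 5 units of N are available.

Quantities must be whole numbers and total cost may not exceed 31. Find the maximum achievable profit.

This is a bounded integer knapsack.
Take 4×V, 1×X, and 2×N: cost 31 ≤ 31, profit 4·7 + 1·7 + 2·5 = 45.
V has the best ratio (7/2) and is taken to its limit of 4; remaining capacity is filled optimally with the others.

45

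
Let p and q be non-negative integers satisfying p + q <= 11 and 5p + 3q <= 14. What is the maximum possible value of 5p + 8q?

32

The continuous relaxation peaks at (0, 4.67) with value 37.33; rounding to a feasible lattice point costs some objective.
(p,q)=(0,4) is feasible, giving 32.
(p,q)=(1,3) is feasible, giving 29.
(p,q)=(0,3) is feasible, giving 24.
Maximum is 32 at (p,q)=(0,4).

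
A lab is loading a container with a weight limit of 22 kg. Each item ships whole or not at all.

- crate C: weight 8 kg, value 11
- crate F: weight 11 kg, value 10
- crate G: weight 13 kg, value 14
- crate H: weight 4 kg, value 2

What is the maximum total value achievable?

Allowing fractional choices, the relaxed optimum would be about 25.9, but items are indivisible.
crate C + crate G: weight 8 + 13 = 21 ≤ 22, value 11 + 14 = 25.
crate G + crate H: weight 13 + 4 = 17 ≤ 22, value 14 + 2 = 16.
crate C + crate F: weight 8 + 11 = 19 ≤ 22, value 11 + 10 = 21.
Best is crate C and crate G with total value 25.

25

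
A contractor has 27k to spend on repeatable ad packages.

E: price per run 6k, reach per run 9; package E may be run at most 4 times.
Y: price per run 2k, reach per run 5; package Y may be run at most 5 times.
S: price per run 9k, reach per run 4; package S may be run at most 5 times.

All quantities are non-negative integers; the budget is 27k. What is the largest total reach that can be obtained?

Y has the best ratio (5/2); taking only Y gives at most 5×5 = 25 (stopped by the supply cap of 5).
Mixing does better — 3×E and 4×Y: price 26 ≤ 27, reach 3·9 + 4·5 = 47.

47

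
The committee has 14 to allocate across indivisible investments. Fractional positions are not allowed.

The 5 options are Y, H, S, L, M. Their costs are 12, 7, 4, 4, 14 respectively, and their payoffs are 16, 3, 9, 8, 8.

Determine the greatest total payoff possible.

Take S and L: cost 4 + 4 = 8 ≤ 14, payoff 9 + 8 = 17.
No other feasible combination does better.

17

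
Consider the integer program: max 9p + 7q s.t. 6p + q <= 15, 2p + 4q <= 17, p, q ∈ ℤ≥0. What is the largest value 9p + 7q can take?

39

Relaxing integrality, the LP optimum is 40.50 at (p,q) = (1.95, 3.27), which is not an integer point.
(p,q)=(2,3) is feasible, giving 39.
(p,q)=(2,2) is feasible, giving 32.
(p,q)=(1,3) is feasible, giving 30.
Maximum is 39 at (p,q)=(2,3).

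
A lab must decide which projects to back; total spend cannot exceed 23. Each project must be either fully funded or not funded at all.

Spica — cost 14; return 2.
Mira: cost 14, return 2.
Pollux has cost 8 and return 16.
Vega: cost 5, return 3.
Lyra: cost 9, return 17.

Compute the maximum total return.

36

Take Pollux, Vega, and Lyra: cost 8 + 5 + 9 = 22 ≤ 23, return 16 + 3 + 17 = 36.
No other feasible combination does better.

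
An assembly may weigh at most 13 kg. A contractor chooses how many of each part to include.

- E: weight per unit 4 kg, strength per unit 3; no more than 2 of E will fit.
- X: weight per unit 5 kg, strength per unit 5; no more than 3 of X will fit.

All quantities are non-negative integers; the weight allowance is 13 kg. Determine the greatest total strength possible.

2×E and 1×X: weight 13 ≤ 13, strength 2·3 + 1·5 = 11.
2×X: weight 10 ≤ 13, strength 2·5 = 10.
Best is 11.

11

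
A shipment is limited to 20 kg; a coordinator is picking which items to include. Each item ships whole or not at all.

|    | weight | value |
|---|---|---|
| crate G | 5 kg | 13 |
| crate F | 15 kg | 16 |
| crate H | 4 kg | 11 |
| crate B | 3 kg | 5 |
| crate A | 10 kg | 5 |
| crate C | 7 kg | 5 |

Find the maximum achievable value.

Take crate G, crate H, crate B, and crate C: weight 5 + 4 + 3 + 7 = 19 ≤ 20, value 13 + 11 + 5 + 5 = 34.
No other feasible combination does better.

34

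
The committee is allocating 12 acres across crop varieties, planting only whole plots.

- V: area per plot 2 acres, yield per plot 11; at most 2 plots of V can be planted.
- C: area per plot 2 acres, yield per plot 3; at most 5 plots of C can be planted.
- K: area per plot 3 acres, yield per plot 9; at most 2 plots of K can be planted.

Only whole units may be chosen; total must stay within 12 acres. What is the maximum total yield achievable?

2×V and 2×K: area 10 ≤ 12, yield 2·11 + 2·9 = 40.
2×V, 1×C, and 2×K: area 12 ≤ 12, yield 2·11 + 1·3 + 2·9 = 43.
Best is 43.

43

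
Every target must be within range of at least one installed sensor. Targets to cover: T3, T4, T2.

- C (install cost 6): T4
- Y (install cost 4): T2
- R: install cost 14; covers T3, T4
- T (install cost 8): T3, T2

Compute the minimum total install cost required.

14

This is a weighted set-cover instance.
Choose C and T: together they cover T3, T4, T2 — every target.
Total install cost: 6 + 8 = 14.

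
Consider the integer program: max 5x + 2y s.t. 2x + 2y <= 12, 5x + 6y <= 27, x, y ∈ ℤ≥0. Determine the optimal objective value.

(x,y)=(5,0) is feasible, giving 25.
(x,y)=(4,1) is feasible, giving 22.
(x,y)=(4,0) is feasible, giving 20.
No feasible integer point exceeds 25.

25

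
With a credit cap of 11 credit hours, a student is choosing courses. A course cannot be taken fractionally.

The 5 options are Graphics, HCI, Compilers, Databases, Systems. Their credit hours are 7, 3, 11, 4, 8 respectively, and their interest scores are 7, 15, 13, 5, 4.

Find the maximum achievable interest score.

Treat it as a binary knapsack problem.
Allowing fractional choices, the relaxed optimum would be about 24.7, but courses are indivisible.
HCI + Systems: credit hours 3 + 8 = 11 ≤ 11, interest score 15 + 4 = 19.
Graphics + HCI: credit hours 7 + 3 = 10 ≤ 11, interest score 7 + 15 = 22.
HCI + Databases: credit hours 3 + 4 = 7 ≤ 11, interest score 15 + 5 = 20.
Best is Graphics and HCI with total interest score 22.

22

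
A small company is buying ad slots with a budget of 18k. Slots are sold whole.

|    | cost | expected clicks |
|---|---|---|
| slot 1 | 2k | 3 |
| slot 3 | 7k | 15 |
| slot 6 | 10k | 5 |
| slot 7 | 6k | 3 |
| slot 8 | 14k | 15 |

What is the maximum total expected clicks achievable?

21

Take slot 1, slot 3, and slot 7: cost 2 + 7 + 6 = 15 ≤ 18, expected clicks 3 + 15 + 3 = 21.
No other feasible combination does better.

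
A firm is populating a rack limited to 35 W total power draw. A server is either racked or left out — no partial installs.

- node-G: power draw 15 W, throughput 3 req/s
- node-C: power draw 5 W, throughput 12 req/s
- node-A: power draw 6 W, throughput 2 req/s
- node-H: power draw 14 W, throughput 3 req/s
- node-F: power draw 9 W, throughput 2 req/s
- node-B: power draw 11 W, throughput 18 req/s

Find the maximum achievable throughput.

Treat it as a binary knapsack problem.
Allowing fractional choices, the relaxed optimum would be about 34.9, but servers are indivisible.
node-C + node-A + node-F + node-B: power draw 5 + 6 + 9 + 11 = 31 ≤ 35, throughput 12 + 2 + 2 + 18 = 34.
node-C + node-H + node-B: power draw 5 + 14 + 11 = 30 ≤ 35, throughput 12 + 3 + 18 = 33.
node-G + node-C + node-B: power draw 15 + 5 + 11 = 31 ≤ 35, throughput 3 + 12 + 18 = 33.
Best is node-C, node-A, node-F, and node-B with total throughput 34.

34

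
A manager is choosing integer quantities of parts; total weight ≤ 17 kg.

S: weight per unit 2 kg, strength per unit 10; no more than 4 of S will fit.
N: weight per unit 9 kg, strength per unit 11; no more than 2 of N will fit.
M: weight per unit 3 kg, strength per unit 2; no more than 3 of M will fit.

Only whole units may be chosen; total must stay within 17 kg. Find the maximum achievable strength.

Take 4×S and 1×N: weight 17 ≤ 17, strength 4·10 + 1·11 = 51.
S has the best ratio (10/2) and is taken to its limit of 4; remaining capacity is filled optimally with the others.

51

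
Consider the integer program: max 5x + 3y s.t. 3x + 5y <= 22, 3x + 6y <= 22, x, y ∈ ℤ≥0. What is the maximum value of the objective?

35

(x,y)=(7,0): 3·7+5·0=21≤22, 3·7+6·0=21≤22, objective 35.
(x,y)=(6,0): 3·6+5·0=18≤22, 3·6+6·0=18≤22, objective 30.
Maximum is 35 at (x,y)=(7,0).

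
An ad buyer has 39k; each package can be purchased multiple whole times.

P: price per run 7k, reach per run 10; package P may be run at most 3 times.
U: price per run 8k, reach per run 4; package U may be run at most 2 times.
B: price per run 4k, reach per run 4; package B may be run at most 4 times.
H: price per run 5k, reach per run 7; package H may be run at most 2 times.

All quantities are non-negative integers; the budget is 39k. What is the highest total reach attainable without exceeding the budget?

52

P has the best ratio (10/7); taking only P gives at most 3×10 = 30 (stopped by the supply cap of 3).
Mixing does better — 3×P, 2×B, and 2×H: price 39 ≤ 39, reach 3·10 + 2·4 + 2·7 = 52.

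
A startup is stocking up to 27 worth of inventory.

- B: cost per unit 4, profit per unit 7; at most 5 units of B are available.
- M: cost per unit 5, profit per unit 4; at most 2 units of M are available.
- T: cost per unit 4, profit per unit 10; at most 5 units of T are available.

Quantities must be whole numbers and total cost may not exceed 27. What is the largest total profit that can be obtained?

This is a bounded integer knapsack.
1×B and 5×T: cost 24 ≤ 27, profit 1·7 + 5·10 = 57.
1×M and 5×T: cost 25 ≤ 27, profit 1·4 + 5·10 = 54.
Best is 57.

57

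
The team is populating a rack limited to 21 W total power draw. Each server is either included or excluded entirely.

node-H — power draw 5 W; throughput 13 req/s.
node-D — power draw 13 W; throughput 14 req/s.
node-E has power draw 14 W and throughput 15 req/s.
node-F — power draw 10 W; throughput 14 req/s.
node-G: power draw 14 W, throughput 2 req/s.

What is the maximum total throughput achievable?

node-H + node-F: power draw 5 + 10 = 15 ≤ 21, throughput 13 + 14 = 27.
node-H + node-D: power draw 5 + 13 = 18 ≤ 21, throughput 13 + 14 = 27.
node-H + node-E: power draw 5 + 14 = 19 ≤ 21, throughput 13 + 15 = 28.
Best is node-H and node-E with total throughput 28.

28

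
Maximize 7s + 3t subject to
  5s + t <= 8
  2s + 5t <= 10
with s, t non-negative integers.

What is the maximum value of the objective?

10

Relaxing integrality, the LP optimum is 13.57 at (s,t) = (1.3, 1.48), which is not an integer point.
(s,t)=(1,1) is feasible, giving 10.
(s,t)=(1,0) is feasible, giving 7.
No feasible integer point exceeds 10.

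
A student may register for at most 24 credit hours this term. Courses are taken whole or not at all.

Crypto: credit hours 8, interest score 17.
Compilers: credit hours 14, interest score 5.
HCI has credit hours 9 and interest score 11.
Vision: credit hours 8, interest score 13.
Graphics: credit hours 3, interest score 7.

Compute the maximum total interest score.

This is a 0-1 knapsack instance.
Allowing fractional choices, the relaxed optimum would be about 43.1, but courses are indivisible.
Crypto + HCI + Graphics: credit hours 8 + 9 + 3 = 20 ≤ 24, interest score 17 + 11 + 7 = 35.
Crypto + Vision + Graphics: credit hours 8 + 8 + 3 = 19 ≤ 24, interest score 17 + 13 + 7 = 37.
HCI + Vision + Graphics: credit hours 9 + 8 + 3 = 20 ≤ 24, interest score 11 + 13 + 7 = 31.
Best is Crypto, Vision, and Graphics with total interest score 37.

37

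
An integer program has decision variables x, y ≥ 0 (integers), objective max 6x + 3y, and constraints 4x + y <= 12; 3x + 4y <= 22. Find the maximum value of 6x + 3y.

(x,y)=(2,4): 4·2+1·4=12≤12, 3·2+4·4=22≤22, objective 24.
(x,y)=(2,3): 4·2+1·3=11≤12, 3·2+4·3=18≤22, objective 21.
(x,y)=(1,4): 4·1+1·4=8≤12, 3·1+4·4=19≤22, objective 18.
(x,y)=(1,3): 4·1+1·3=7≤12, 3·1+4·3=15≤22, objective 15.
Maximum is 24 at (x,y)=(2,4).

24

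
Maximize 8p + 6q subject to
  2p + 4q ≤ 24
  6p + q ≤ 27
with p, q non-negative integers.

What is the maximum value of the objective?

(p,q)=(4,3): 2·4+4·3=20≤24, 6·4+1·3=27≤27, objective 50.
(p,q)=(3,4): 2·3+4·4=22≤24, 6·3+1·4=22≤27, objective 48.
(p,q)=(2,5): 2·2+4·5=24≤24, 6·2+1·5=17≤27, objective 46.
(p,q)=(4,2): 2·4+4·2=16≤24, 6·4+1·2=26≤27, objective 44.
The best lattice point is (4,3), giving 50.

50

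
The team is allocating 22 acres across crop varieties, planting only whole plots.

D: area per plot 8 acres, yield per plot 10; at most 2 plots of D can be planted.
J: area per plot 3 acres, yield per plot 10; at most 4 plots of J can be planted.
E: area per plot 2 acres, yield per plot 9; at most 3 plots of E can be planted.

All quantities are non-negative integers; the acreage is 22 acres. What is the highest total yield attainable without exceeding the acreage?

67

Take 4×J and 3×E: area 18 ≤ 22, yield 4·10 + 3·9 = 67.
E has the best ratio (9/2) and is taken to its limit of 3; remaining capacity is filled optimally with the others.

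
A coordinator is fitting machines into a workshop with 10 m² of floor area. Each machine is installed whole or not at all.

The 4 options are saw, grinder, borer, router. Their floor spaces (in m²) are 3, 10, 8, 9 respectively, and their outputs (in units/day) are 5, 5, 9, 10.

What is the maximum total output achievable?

This is a 0-1 knapsack instance.
saw: floor space 3 ≤ 10, output 5.
router: floor space 9 ≤ 10, output 10.
borer: floor space 8 ≤ 10, output 9.
Best is router with total output 10.

10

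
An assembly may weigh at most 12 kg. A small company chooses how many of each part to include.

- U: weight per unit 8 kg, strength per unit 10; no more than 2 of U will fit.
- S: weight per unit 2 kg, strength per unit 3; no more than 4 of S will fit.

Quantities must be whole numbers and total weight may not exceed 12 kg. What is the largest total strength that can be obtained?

S has the best ratio (3/2); taking only S gives at most 4×3 = 12 (stopped by the supply cap of 4).
Mixing does better — 1×U and 2×S: weight 12 ≤ 12, strength 1·10 + 2·3 = 16.

16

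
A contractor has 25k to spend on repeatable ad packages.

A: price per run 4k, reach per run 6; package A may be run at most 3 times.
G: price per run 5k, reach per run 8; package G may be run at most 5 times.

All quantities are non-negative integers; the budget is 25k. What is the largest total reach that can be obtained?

5×G: price 25 ≤ 25, reach 5·8 = 40.
1×A and 4×G: price 24 ≤ 25, reach 1·6 + 4·8 = 38.
Best is 40.

40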